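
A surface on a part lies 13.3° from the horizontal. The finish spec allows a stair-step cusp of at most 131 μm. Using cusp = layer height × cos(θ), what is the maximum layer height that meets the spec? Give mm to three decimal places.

0.135 mm

Layer height = cusp / cos(13.3°) = 0.131 / 0.9732 = 0.135 mm.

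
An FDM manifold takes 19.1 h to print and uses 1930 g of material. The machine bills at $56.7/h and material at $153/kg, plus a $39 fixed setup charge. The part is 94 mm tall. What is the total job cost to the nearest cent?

$1417.26

Machine cost = 56.7 × 19.1 = $1082.97.
Material cost: 153 × 1930/1000 → $295.29.
Total = 1082.97 + 295.29 + 39 = $1417.26.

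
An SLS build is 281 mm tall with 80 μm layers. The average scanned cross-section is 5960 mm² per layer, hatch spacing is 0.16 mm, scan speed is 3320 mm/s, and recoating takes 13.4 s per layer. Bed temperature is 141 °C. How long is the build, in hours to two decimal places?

24.02 hours

Layer count = ceil(281 / 0.08) = 3513.
Scan path per layer = 5960 / 0.16, so 37250 mm.
Laser time per layer = 37250 / 3320, so 11.2199 s.
Time per layer = 11.2199 + 13.4, so 24.6199 s.
Total: 3513 × 24.6199 s = 86489.7087 s → 24.02 hours.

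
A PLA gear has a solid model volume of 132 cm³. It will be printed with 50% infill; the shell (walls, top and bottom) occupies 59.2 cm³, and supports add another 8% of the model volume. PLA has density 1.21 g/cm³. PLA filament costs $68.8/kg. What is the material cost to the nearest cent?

$8.84

Infill region: 132 − 59.2 → 72.8 cm³.
Infill deposited = 0.50 × 72.8, so 36.4 cm³.
Support = 0.08 × 132 = 10.56 cm³.
Total printed volume: 59.2 + 36.4 + 10.56 → 106.16 cm³.
Mass: 106.16 × 1.21 → 128.4536 g.
Cost = 128.4536 g / 1000 × $68.8/kg = $8.84.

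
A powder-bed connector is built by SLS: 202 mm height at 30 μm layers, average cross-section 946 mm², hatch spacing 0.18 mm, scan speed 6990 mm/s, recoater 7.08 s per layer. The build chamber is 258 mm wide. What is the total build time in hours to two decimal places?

14.65 hours

Number of layers: 202 / 0.03 → 6734 (rounded up).
Hatch length per layer = 946 / 0.18, so 5255.6 mm.
Laser time per layer = 5255.6 / 6990, so 0.7519 s.
Layer cycle = 0.7519 + 7.08, so 7.8319 s.
6734 layers × 7.8319 s/layer = 52740.0146 s, i.e. 14.65 hours.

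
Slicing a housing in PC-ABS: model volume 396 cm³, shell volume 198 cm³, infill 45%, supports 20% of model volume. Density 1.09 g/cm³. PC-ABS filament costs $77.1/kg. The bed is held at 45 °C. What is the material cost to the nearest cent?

Volume inside the shell = 396 − 198, so 198 cm³.
Deposited infill = 0.45 × 198, so 89.1 cm³.
Support = 0.20 × 396 = 79.2 cm³.
Total extruded: 198 + 89.1 + 79.2 → 366.3 cm³.
Mass = 366.3 × 1.09 = 399.267 g.
At $77.1/kg: 399.267/1000 × 77.1 = $30.78.

$30.78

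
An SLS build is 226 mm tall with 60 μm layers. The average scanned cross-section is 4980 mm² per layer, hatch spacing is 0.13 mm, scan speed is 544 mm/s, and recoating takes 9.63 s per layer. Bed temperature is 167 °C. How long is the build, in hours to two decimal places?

Layer count = ceil(226 / 0.06) = 3767.
Hatch length per layer: 4980 / 0.13 → 38307.7 mm.
Scan time per layer: 38307.7 / 544 → 70.4186 s.
Time per layer = 70.4186 + 9.63 = 80.0486 s.
Build time = 3767 × 80.0486 = 301543.0762 s = 83.76 hours.

83.76 hours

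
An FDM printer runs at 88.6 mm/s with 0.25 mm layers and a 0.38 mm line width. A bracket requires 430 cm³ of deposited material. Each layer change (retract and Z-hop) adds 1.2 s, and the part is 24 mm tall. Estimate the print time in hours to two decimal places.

Bead cross-section = 0.25 × 0.38 = 0.095 mm².
Total extruded path = 430000/0.095 = 4526315.8 mm.
Extrusion time = 4526315.8 / 88.6, so 51087.1 s.
Number of layers: 24 / 0.25 → 96 (rounded up).
Layer-change overhead = 96 × 1.2, so 115.2 s.
Total = 51087.1 + 115.2 = 51202.3 s = 14.22 hours.

14.22 hours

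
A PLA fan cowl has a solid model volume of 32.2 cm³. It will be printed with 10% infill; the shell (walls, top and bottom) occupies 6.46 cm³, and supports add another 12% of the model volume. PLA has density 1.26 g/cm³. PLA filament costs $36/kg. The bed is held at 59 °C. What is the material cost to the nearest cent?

Volume inside the shell: 32.2 − 6.46 → 25.74 cm³.
Deposited infill = 0.10 × 25.74, so 2.574 cm³.
Support: 0.12 × 32.2 → 3.864 cm³.
Total printed volume = 6.46 + 2.574 + 3.864, so 12.898 cm³.
Mass = 12.898 × 1.26, so 16.25148 g.
At $36/kg: 16.25148/1000 × 36 = $0.59.

$0.59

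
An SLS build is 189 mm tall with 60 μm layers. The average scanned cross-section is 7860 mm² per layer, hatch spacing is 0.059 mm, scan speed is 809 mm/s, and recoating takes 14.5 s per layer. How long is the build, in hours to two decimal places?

Number of layers: 189 / 0.06 → 3150 (rounded up).
Per-layer scan distance = 7860 / 0.059, so 133220.3 mm.
Per-layer scan time = 133220.3 / 809 = 164.6728 s.
Layer cycle = 164.6728 + 14.5 = 179.1728 s.
Total: 3150 × 179.1728 s = 564394.32 s → 156.78 hours.

156.78 hours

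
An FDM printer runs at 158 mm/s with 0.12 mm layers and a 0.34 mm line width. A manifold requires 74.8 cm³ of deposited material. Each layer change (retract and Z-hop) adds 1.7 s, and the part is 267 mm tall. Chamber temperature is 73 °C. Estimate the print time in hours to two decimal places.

Extrusion cross-section = 0.12 × 0.34 = 0.0408 mm².
Total extruded path = 74800/0.0408 = 1833333.3 mm.
Extrusion time: 1833333.3 / 158 → 11603.4 s.
Number of layers: 267 / 0.12 → 2225 (rounded up).
Layer-change overhead = 2225 × 1.7 = 3782.5 s.
Total = 11603.4 + 3782.5 = 15385.9 s = 4.27 hours.

4.27 hours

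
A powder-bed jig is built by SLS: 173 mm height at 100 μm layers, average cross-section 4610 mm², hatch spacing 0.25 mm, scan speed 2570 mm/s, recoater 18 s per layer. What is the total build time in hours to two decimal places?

Number of layers: 173 / 0.1 → 1730 (rounded up).
Scan path per layer = 4610 / 0.25, so 18440 mm.
Scan time per layer: 18440 / 2570 → 7.1751 s.
Per-layer time: 7.1751 + 18 → 25.1751 s.
Build time = 1730 × 25.1751 = 43552.923 s = 12.10 hours.

12.10 hours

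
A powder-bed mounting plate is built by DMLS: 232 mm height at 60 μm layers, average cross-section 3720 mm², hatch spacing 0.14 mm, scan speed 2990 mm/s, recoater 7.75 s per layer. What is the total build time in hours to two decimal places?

17.87 hours

Layer count = ceil(232 / 0.06) = 3867.
Per-layer scan distance: 3720 / 0.14 → 26571.4 mm.
Scan time per layer = 26571.4 / 2990, so 8.8868 s.
Per-layer time = 8.8868 + 7.75, so 16.6368 s.
Total: 3867 × 16.6368 s = 64334.5056 s → 17.87 hours.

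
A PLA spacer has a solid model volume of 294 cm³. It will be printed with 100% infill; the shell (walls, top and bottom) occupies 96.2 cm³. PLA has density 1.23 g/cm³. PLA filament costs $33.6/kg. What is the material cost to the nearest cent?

Infill region = 294 − 96.2 = 197.8 cm³.
Infill volume: 1.00 × 197.8 → 197.8 cm³.
Deposited volume = 96.2 + 197.8 = 294 cm³.
Mass = 294 × 1.23 = 361.62 g.
At $33.6/kg: 361.62/1000 × 33.6 = $12.15.

$12.15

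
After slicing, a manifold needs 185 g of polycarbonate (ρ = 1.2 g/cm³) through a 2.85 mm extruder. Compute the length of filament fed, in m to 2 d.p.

24.17 m

Volume = 185 g / 1.2 g·cm⁻³ = 154.1667 cm³ = 154166.7 mm³.
Filament cross-section = π × (2.85/2)² = 6.3794 mm².
Length = 154166.7 / 6.3794 = 24166.33 mm = 24.17 m.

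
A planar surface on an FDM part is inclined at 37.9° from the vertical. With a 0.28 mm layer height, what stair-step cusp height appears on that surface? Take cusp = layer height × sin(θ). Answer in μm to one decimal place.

172.0 μm

h_c = t·sin θ = 0.28 × 0.6143 = 0.172004 mm (172.0 μm).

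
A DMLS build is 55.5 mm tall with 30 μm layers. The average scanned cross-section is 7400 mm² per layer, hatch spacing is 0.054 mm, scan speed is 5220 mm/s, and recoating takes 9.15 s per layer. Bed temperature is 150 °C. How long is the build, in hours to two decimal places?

Layer count = ceil(55.5 / 0.03) = 1850.
Scan path per layer: 7400 / 0.054 → 137037 mm.
Laser time per layer: 137037 / 5220 → 26.2523 s.
Time per layer: 26.2523 + 9.15 → 35.4023 s.
Total: 1850 × 35.4023 s = 65494.255 s → 18.19 hours.

18.19 hours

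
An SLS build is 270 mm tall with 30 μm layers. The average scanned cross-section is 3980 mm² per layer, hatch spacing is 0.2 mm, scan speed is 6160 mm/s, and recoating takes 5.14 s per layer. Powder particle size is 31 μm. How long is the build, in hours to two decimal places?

20.93 hours

Layer count = ceil(270 / 0.03) = 9000.
Scan path per layer = 3980 / 0.2, so 19900 mm.
Scan time per layer = 19900 / 6160 = 3.2305 s.
Layer cycle = 3.2305 + 5.14 = 8.3705 s.
Total: 9000 × 8.3705 s = 75334.5 s → 20.93 hours.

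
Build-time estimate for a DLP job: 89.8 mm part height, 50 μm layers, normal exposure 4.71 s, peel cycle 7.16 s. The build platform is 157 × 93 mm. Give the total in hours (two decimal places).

5.92 hours

Layers = ⌈89.8/0.05⌉ = 1796.
Cycle time = 4.71 + 7.16 = 11.87 s.
Build time: 1796 × 11.87 s = 21318.52 s, i.e. 5.92 hours.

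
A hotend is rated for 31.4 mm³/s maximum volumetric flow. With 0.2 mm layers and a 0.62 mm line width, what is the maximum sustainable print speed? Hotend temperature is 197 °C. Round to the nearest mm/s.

A = 0.2 × 0.62, so 0.124 mm².
v_max = Q/A = 31.4/0.124 = 253.23 mm/s → 253 mm/s.

253 mm/s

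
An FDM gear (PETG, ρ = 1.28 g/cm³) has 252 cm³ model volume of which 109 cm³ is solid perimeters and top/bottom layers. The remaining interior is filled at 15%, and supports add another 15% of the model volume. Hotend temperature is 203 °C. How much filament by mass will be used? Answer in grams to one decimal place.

Interior volume = 252 − 109 = 143 cm³.
Deposited infill: 0.15 × 143 → 21.45 cm³.
Support: 0.15 × 252 → 37.8 cm³.
Deposited volume: 109 + 21.45 + 37.8 → 168.25 cm³.
Mass: 168.25 × 1.28 → 215.36 g.

215.4 g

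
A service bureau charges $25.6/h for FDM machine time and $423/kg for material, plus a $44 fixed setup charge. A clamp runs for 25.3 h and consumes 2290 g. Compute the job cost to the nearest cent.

$1660.35

Time charge = 25.6 × 25.3, so $647.68.
Material cost = 423 × 2290/1000 = $968.67.
Adding setup: 647.68 + 968.67 + 44 → $1660.35.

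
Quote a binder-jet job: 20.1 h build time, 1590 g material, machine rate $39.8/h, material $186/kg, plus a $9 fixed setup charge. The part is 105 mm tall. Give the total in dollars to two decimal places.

Time charge = 39.8 × 20.1 = $799.98.
Material cost = 186 × 1590/1000, so $295.74.
Total = 799.98 + 295.74 + 9 = $1104.72.

$1104.72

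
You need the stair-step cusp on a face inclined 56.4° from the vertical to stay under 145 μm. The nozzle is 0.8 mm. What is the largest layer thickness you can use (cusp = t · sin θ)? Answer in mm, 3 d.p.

sin(56.4°) = 0.8329; t_max = 0.145/0.8329 = 0.174 mm.

0.174 mm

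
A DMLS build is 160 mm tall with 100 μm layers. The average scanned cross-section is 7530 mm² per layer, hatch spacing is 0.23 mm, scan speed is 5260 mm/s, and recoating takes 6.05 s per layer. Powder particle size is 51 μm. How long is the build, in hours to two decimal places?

5.46 hours

Number of layers: 160 / 0.1 → 1600 (rounded up).
Per-layer scan distance: 7530 / 0.23 → 32739.1 mm.
Scan time per layer: 32739.1 / 5260 → 6.2242 s.
Layer cycle = 6.2242 + 6.05, so 12.2742 s.
Total: 1600 × 12.2742 s = 19638.72 s → 5.46 hours.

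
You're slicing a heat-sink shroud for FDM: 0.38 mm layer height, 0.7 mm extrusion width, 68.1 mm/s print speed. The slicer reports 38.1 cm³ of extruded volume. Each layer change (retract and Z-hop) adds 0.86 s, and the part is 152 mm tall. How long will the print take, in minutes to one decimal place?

Extrusion cross-section: 0.38 × 0.7 → 0.266 mm².
Path length: 38100 mm³ / 0.266 mm² → 143233.1 mm.
Extrusion time = 143233.1 / 68.1, so 2103.3 s.
Layers = ⌈152/0.38⌉ = 400.
Non-print overhead = 400 × 0.86 = 344 s.
Total = 2103.3 + 344 = 2447.3 s = 40.8 minutes.

40.8 minutes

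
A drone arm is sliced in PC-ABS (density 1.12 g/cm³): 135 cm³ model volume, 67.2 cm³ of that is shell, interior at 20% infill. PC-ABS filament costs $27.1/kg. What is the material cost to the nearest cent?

$2.45

Interior volume = 135 − 67.2 = 67.8 cm³.
Infill volume = 0.20 × 67.8, so 13.56 cm³.
Total printed volume = 67.2 + 13.56, so 80.76 cm³.
Mass = 80.76 × 1.12 = 90.4512 g.
Cost = 90.4512 g / 1000 × $27.1/kg = $2.45.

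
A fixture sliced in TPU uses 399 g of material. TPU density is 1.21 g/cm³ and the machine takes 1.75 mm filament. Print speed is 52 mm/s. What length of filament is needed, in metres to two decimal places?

Extruded volume: 399/1.21 = 329.7521 cm³ (329752.1 mm³).
A = π r² = π × 0.875² = 2.4053 mm².
Length = 329752.1 / 2.4053 = 137093.96 mm = 137.09 m.

137.09 m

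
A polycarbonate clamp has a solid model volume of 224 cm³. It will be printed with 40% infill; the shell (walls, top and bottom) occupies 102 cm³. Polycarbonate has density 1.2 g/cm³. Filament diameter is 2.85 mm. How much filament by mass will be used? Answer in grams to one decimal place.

Volume inside the shell = 224 − 102, so 122 cm³.
Infill volume: 0.40 × 122 → 48.8 cm³.
Total extruded = 102 + 48.8, so 150.8 cm³.
Mass = 150.8 × 1.2, so 180.96 g.

181.0 g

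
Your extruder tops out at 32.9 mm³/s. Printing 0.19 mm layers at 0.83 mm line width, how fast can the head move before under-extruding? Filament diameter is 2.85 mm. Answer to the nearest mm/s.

209 mm/s

Bead cross-section = 0.19 × 0.83, so 0.1577 mm².
Max speed = 32.9 / 0.1577 = 208.62 ≈ 209 mm/s.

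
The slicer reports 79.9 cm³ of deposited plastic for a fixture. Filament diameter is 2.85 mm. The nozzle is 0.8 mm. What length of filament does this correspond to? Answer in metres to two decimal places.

Cross-section of 2.85 mm filament: π·(2.85/2)² = 6.3794 mm².
Length = 79.9 cm³ / 6.3794 mm² = 79900 / 6.3794 = 12524.69 mm = 12.52 m.

12.52 m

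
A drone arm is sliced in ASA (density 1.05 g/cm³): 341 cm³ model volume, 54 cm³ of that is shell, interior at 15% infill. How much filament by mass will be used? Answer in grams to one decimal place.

Volume inside the shell: 341 − 54 → 287 cm³.
Infill deposited = 0.15 × 287 = 43.05 cm³.
Total extruded = 54 + 43.05 = 97.05 cm³.
Mass: 97.05 × 1.05 → 101.9025 g.

101.9 g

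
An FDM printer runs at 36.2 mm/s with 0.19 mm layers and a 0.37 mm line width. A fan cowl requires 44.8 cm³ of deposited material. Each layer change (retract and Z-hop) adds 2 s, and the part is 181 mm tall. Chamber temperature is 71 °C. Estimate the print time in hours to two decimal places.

5.42 hours

Extrusion cross-section = 0.19 × 0.37 = 0.0703 mm².
Toolpath length = 44.8 cm³ / 0.0703 mm² = 44800 / 0.0703 = 637268.8 mm.
Extrusion time: 637268.8 / 36.2 → 17604.1 s.
Number of layers: 181 / 0.19 → 953 (rounded up).
Z-hop total = 953 × 2 = 1906 s.
Total = 17604.1 + 1906 = 19510.1 s = 5.42 hours.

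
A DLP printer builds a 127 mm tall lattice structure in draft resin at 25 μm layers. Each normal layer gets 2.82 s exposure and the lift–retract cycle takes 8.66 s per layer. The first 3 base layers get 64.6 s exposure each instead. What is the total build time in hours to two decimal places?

Number of layers: 127 / 0.025 → 5080 (rounded up).
Base layers = 3 × (64.6 + 8.66), so 219.78 s.
Regular layers = 5077 × (2.82 + 8.66) = 58283.96 s.
Sum: 219.78 + 58283.96 = 58503.74 s → 16.25 hours.

16.25 hours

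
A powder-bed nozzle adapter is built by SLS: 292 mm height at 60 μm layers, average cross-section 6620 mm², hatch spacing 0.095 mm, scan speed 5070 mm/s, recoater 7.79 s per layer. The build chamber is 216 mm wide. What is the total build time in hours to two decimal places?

Number of layers: 292 / 0.06 → 4867 (rounded up).
Hatch length per layer = 6620 / 0.095, so 69684.2 mm.
Laser time per layer = 69684.2 / 5070 = 13.7444 s.
Time per layer = 13.7444 + 7.79 = 21.5344 s.
Build time = 4867 × 21.5344 = 104807.9248 s = 29.11 hours.

29.11 hours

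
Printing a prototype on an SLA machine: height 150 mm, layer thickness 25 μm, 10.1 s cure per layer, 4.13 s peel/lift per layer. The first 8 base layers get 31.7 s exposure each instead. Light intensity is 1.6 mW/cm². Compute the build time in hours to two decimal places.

Number of layers: 150 / 0.025 → 6000 (rounded up).
Burn-in layers = 8 × (31.7 + 4.13), so 286.64 s.
Normal layers = 5992 × (10.1 + 4.13), so 85266.16 s.
Total = 286.64 + 85266.16 = 85552.8 s = 23.76 hours.

23.76 hours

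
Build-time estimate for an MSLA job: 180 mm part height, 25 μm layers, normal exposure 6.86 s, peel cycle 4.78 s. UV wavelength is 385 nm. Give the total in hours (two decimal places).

Number of layers: 180 / 0.025 → 7200 (rounded up).
Cycle time: 6.86 + 4.78 → 11.64 s.
Total = 7200 × 11.64 = 83808 s = 23.28 hours.

23.28 hours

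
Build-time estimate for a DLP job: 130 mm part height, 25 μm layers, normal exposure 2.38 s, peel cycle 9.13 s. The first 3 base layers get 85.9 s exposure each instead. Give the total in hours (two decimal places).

16.70 hours

Layers = ⌈130/0.025⌉ = 5200.
Burn-in layers: 3 × (85.9 + 9.13) → 285.09 s.
Normal layers = 5197 × (2.38 + 9.13), so 59817.47 s.
Sum: 285.09 + 59817.47 = 60102.56 s → 16.70 hours.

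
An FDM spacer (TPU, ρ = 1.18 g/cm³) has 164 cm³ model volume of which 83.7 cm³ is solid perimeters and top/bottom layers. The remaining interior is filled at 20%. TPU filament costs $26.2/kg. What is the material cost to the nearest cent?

Infill region = 164 − 83.7 = 80.3 cm³.
Infill deposited: 0.20 × 80.3 → 16.06 cm³.
Deposited volume: 83.7 + 16.06 → 99.76 cm³.
Mass = 99.76 × 1.18, so 117.7168 g.
At $26.2/kg: 117.7168/1000 × 26.2 = $3.08.

$3.08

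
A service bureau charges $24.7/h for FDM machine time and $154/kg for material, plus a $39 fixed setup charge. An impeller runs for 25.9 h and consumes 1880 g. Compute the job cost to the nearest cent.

Machine cost = 24.7 × 25.9, so $639.73.
Feedstock cost = 154 × 1880/1000, so $289.52.
Total = 639.73 + 289.52 + 39 = $968.25.

$968.25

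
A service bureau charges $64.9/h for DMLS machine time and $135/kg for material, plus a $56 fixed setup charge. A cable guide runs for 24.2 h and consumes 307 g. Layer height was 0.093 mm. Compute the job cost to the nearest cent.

$1668.03

Machine cost = 64.9 × 24.2, so $1570.58.
Feedstock cost = 135 × 307/1000 = $41.445.
Total = 1570.58 + 41.445 + 56 = 1668.025 ≈ $1668.03.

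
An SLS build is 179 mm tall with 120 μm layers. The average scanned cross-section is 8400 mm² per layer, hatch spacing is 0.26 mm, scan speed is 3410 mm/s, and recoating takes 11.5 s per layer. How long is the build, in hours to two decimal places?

Layer count = ceil(179 / 0.12) = 1492.
Scan path per layer = 8400 / 0.26 = 32307.7 mm.
Laser time per layer = 32307.7 / 3410 = 9.4744 s.
Per-layer time: 9.4744 + 11.5 → 20.9744 s.
Build time = 1492 × 20.9744 = 31293.8048 s = 8.69 hours.

8.69 hours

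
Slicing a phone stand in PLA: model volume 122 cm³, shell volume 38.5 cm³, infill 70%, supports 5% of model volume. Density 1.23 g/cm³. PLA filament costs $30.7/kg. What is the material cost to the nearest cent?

Interior volume: 122 − 38.5 → 83.5 cm³.
Deposited infill = 0.70 × 83.5 = 58.45 cm³.
Support = 0.05 × 122 = 6.1 cm³.
Total printed volume = 38.5 + 58.45 + 6.1, so 103.05 cm³.
Mass = 103.05 × 1.23 = 126.7515 g.
At $30.7/kg: 126.7515/1000 × 30.7 = $3.89.

$3.89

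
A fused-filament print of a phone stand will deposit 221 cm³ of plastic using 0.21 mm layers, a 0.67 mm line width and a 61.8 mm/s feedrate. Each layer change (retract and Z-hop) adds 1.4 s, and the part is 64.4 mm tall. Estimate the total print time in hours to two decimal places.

Extrusion cross-section = 0.21 × 0.67, so 0.1407 mm².
Total extruded path = 221000/0.1407 = 1570717.8 mm.
Time extruding: 1570717.8 / 61.8 → 25416.1 s.
Layers = ⌈64.4/0.21⌉ = 307.
Non-print overhead = 307 × 1.4 = 429.8 s.
Total = 25416.1 + 429.8 = 25845.9 s = 7.18 hours.

7.18 hours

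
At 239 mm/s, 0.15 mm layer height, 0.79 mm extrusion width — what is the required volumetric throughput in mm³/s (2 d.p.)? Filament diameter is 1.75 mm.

A: 0.15 × 0.79 → 0.1185 mm².
Volumetric flow = 239 × 0.1185 = 28.32 mm³/s.

28.32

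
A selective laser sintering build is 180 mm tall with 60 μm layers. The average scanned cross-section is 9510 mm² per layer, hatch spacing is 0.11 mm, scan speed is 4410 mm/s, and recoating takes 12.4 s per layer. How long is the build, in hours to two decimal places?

Layers = ⌈180/0.06⌉ = 3000.
Scan path per layer = 9510 / 0.11 = 86454.5 mm.
Scan time per layer: 86454.5 / 4410 → 19.6042 s.
Per-layer time: 19.6042 + 12.4 → 32.0042 s.
Total: 3000 × 32.0042 s = 96012.6 s → 26.67 hours.

26.67 hours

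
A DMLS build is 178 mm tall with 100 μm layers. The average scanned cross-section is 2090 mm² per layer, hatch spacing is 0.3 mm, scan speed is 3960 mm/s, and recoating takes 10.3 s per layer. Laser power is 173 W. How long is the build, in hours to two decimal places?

5.96 hours

Layers = ⌈178/0.1⌉ = 1780.
Hatch length per layer = 2090 / 0.3 = 6966.7 mm.
Laser time per layer = 6966.7 / 3960 = 1.7593 s.
Time per layer = 1.7593 + 10.3 = 12.0593 s.
Build time = 1780 × 12.0593 = 21465.554 s = 5.96 hours.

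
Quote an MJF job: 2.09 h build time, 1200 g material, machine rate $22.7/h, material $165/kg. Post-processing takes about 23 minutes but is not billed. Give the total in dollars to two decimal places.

$245.44

Machine-time cost = 22.7 × 2.09 = $47.443.
Material cost = 165 × 1200/1000 = $198.00.
Job cost: 47.443 + 198.00 = 245.443 ≈ $245.44.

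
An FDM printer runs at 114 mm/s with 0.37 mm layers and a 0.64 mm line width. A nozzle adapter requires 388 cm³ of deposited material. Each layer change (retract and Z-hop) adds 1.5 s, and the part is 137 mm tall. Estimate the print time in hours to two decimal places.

Extrusion cross-section = 0.37 × 0.64 = 0.2368 mm².
Path length: 388000 mm³ / 0.2368 mm² → 1638513.5 mm.
Extrusion time: 1638513.5 / 114 → 14372.9 s.
Layer count = ceil(137 / 0.37) = 371.
Layer-change overhead = 371 × 1.5 = 556.5 s.
Altogether 14372.9 + 556.5 = 14929.4 s, i.e. 4.15 hours.

4.15 hours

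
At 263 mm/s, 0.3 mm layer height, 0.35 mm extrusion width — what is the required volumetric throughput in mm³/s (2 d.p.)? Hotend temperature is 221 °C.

Bead cross-section = 0.3 × 0.35 = 0.105 mm².
Volumetric flow = 263 × 0.105 = 27.62 mm³/s.

27.62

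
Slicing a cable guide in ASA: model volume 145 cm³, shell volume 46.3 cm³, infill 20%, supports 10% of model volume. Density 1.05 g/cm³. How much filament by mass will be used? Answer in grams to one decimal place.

Interior volume = 145 − 46.3, so 98.7 cm³.
Deposited infill: 0.20 × 98.7 → 19.74 cm³.
Support = 0.10 × 145 = 14.5 cm³.
Total printed volume = 46.3 + 19.74 + 14.5 = 80.54 cm³.
Mass: 80.54 × 1.05 → 84.567 g.

84.6 g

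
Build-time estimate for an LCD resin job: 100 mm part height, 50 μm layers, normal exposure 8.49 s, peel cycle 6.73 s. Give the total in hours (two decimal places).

8.46 hours

Number of layers: 100 / 0.05 → 2000 (rounded up).
Cycle time: 8.49 + 6.73 → 15.22 s.
Total = 2000 × 15.22 = 30440 s = 8.46 hours.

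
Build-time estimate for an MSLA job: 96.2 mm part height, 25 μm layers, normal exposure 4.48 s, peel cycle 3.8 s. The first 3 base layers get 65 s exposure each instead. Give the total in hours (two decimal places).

Layer count = ceil(96.2 / 0.025) = 3848.
Base layers = 3 × (65 + 3.8) = 206.4 s.
Regular layers = 3845 × (4.48 + 3.8), so 31836.6 s.
Total = 206.4 + 31836.6 = 32043 s = 8.90 hours.

8.90 hours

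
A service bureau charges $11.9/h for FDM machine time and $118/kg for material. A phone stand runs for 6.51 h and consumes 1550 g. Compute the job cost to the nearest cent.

Time charge = 11.9 × 6.51, so $77.469.
Feedstock cost = 118 × 1550/1000 = $182.90.
Total = 77.469 + 182.90 = 260.369 ≈ $260.37.

$260.37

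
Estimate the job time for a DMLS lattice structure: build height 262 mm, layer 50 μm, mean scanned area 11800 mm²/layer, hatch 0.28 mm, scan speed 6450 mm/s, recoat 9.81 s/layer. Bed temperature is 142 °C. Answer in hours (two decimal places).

Layer count = ceil(262 / 0.05) = 5240.
Hatch length per layer = 11800 / 0.28 = 42142.9 mm.
Per-layer scan time = 42142.9 / 6450, so 6.5338 s.
Time per layer = 6.5338 + 9.81, so 16.3438 s.
Total: 5240 × 16.3438 s = 85641.512 s → 23.79 hours.

23.79 hours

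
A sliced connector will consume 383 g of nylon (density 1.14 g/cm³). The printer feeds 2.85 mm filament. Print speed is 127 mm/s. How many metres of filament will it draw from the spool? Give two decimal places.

Extruded volume: 383/1.14 = 335.9649 cm³ (335964.9 mm³).
A = π r² = π × 1.425² = 6.3794 mm².
L = V/A = 335964.9/6.3794 = 52664.03 mm → 52.66 m.

52.66 m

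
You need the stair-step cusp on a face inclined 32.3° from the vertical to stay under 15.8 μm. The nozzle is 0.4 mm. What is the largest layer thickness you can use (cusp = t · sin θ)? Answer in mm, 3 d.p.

t = h_c / sin θ = 0.0158 / 0.5344 = 0.030 mm.

0.030 mm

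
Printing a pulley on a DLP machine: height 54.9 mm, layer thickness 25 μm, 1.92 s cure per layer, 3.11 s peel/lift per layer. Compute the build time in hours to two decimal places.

Layer count = ceil(54.9 / 0.025) = 2196.
Cycle time = 1.92 + 3.11 = 5.03 s.
Total = 2196 × 5.03 = 11045.88 s = 3.07 hours.

3.07 hours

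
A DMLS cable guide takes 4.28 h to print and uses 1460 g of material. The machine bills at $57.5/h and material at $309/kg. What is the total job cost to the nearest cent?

Machine cost = 57.5 × 4.28, so $246.10.
Material cost: 309 × 1460/1000 → $451.14.
Total = 246.10 + 451.14 = $697.24.

$697.24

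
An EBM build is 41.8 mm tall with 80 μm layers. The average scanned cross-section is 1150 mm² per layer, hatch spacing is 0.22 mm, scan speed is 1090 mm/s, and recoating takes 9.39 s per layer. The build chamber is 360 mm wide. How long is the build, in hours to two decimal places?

2.06 hours

Layer count = ceil(41.8 / 0.08) = 523.
Per-layer scan distance = 1150 / 0.22, so 5227.3 mm.
Beam time per layer = 5227.3 / 1090 = 4.7957 s.
Per-layer time: 4.7957 + 9.39 → 14.1857 s.
Total: 523 × 14.1857 s = 7419.1211 s → 2.06 hours.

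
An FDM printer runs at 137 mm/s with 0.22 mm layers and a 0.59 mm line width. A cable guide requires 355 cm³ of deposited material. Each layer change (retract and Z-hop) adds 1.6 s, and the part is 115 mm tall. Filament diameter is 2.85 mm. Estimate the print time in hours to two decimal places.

Bead cross-section = 0.22 × 0.59 = 0.1298 mm².
Path length: 355000 mm³ / 0.1298 mm² → 2734976.9 mm.
Extrusion time = 2734976.9 / 137 = 19963.3 s.
Number of layers: 115 / 0.22 → 523 (rounded up).
Z-hop total: 523 × 1.6 → 836.8 s.
Total = 19963.3 + 836.8 = 20800.1 s = 5.78 hours.

5.78 hours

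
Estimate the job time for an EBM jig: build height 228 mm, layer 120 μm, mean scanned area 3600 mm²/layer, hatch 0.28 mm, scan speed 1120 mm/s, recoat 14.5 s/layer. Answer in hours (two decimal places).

13.71 hours

Layer count = ceil(228 / 0.12) = 1900.
Hatch length per layer = 3600 / 0.28 = 12857.1 mm.
Scan time per layer = 12857.1 / 1120 = 11.4796 s.
Per-layer time: 11.4796 + 14.5 → 25.9796 s.
Build time = 1900 × 25.9796 = 49361.24 s = 13.71 hours.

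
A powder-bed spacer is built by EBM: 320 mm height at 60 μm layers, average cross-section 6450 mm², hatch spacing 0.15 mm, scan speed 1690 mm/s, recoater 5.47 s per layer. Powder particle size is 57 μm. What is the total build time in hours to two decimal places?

Number of layers: 320 / 0.06 → 5334 (rounded up).
Per-layer scan distance = 6450 / 0.15 = 43000 mm.
Scan time per layer: 43000 / 1690 → 25.4438 s.
Per-layer time = 25.4438 + 5.47 = 30.9138 s.
Build time = 5334 × 30.9138 = 164894.2092 s = 45.80 hours.

45.80 hours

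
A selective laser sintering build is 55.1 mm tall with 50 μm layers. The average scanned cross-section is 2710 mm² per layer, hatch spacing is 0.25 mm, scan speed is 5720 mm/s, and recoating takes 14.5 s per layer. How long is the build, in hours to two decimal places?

Number of layers: 55.1 / 0.05 → 1102 (rounded up).
Per-layer scan distance = 2710 / 0.25, so 10840 mm.
Laser time per layer = 10840 / 5720, so 1.8951 s.
Per-layer time = 1.8951 + 14.5 = 16.3951 s.
1102 layers × 16.3951 s/layer = 18067.4002 s, i.e. 5.02 hours.

5.02 hours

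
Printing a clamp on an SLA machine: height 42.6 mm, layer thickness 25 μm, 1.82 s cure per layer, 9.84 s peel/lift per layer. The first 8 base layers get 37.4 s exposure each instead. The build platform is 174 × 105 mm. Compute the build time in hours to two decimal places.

5.60 hours

Number of layers: 42.6 / 0.025 → 1704 (rounded up).
Burn-in layers: 8 × (37.4 + 9.84) → 377.92 s.
Remaining layers = 1696 × (1.82 + 9.84), so 19775.36 s.
Total = 377.92 + 19775.36 = 20153.28 s = 5.60 hours.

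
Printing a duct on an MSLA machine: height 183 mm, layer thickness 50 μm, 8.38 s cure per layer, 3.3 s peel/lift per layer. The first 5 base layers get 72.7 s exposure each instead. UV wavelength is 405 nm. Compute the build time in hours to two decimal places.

11.96 hours

Layer count = ceil(183 / 0.05) = 3660.
Base layers = 5 × (72.7 + 3.3) = 380 s.
Regular layers: 3655 × (8.38 + 3.3) → 42690.4 s.
Sum: 380 + 42690.4 = 43070.4 s → 11.96 hours.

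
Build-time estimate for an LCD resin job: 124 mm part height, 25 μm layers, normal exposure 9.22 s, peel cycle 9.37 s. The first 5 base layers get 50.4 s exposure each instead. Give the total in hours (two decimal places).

Layers = ⌈124/0.025⌉ = 4960.
Bottom layers = 5 × (50.4 + 9.37), so 298.85 s.
Normal layers: 4955 × (9.22 + 9.37) → 92113.45 s.
Total = 298.85 + 92113.45 = 92412.3 s = 25.67 hours.

25.67 hours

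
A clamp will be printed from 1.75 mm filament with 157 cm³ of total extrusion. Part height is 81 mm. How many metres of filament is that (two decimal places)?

65.27 m

Filament cross-section = π × (1.75/2)² = 2.4053 mm².
Length = 157 cm³ / 2.4053 mm² = 157000 / 2.4053 = 65272.52 mm = 65.27 m.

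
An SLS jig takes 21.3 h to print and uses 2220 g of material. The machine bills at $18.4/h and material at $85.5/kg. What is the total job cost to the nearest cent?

Machine-time cost = 18.4 × 21.3 = $391.92.
Material cost: 85.5 × 2220/1000 → $189.81.
Job cost: 391.92 + 189.81 = $581.73.

$581.73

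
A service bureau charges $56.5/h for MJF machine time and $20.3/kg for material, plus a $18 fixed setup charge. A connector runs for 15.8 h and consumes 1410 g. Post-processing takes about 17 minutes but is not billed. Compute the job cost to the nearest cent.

Time charge: 56.5 × 15.8 → $892.70.
Feedstock cost = 20.3 × 1410/1000 = $28.623.
Adding setup: 892.70 + 28.623 + 18 → 939.323 ≈ $939.32.

$939.32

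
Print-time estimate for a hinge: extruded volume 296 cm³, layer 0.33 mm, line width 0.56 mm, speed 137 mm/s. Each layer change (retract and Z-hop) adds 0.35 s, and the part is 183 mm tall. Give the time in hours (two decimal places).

3.30 hours

Line area = 0.33 × 0.56 = 0.1848 mm².
Toolpath length = 296 cm³ / 0.1848 mm² = 296000 / 0.1848 = 1601731.6 mm.
Print-move time = 1601731.6 / 137, so 11691.5 s.
Layers = ⌈183/0.33⌉ = 555.
Z-hop total: 555 × 0.35 → 194.25 s.
Altogether 11691.5 + 194.25 = 11885.75 s, i.e. 3.30 hours.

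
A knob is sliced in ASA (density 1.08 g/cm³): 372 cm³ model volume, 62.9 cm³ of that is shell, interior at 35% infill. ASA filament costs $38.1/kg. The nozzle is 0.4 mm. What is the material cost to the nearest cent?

Volume inside the shell = 372 − 62.9 = 309.1 cm³.
Deposited infill = 0.35 × 309.1 = 108.185 cm³.
Total printed volume: 62.9 + 108.185 → 171.085 cm³.
Mass = 171.085 × 1.08, so 184.7718 g.
Cost = 184.7718 g / 1000 × $38.1/kg = $7.04.

$7.04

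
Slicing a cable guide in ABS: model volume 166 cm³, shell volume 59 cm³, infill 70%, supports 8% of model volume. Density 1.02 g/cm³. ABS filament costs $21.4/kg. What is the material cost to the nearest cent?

$3.21

Infill region: 166 − 59 → 107 cm³.
Deposited infill = 0.70 × 107, so 74.9 cm³.
Support: 0.08 × 166 → 13.28 cm³.
Total printed volume: 59 + 74.9 + 13.28 → 147.18 cm³.
Mass: 147.18 × 1.02 → 150.1236 g.
At $21.4/kg: 150.1236/1000 × 21.4 = $3.21.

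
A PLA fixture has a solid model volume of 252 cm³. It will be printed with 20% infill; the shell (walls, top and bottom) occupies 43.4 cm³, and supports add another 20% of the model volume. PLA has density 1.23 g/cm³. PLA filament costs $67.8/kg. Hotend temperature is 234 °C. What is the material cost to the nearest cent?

$11.30

Interior volume = 252 − 43.4, so 208.6 cm³.
Infill volume: 0.20 × 208.6 → 41.72 cm³.
Support: 0.20 × 252 → 50.4 cm³.
Total printed volume = 43.4 + 41.72 + 50.4, so 135.52 cm³.
Mass: 135.52 × 1.23 → 166.6896 g.
Cost = 166.6896 g / 1000 × $67.8/kg = $11.30.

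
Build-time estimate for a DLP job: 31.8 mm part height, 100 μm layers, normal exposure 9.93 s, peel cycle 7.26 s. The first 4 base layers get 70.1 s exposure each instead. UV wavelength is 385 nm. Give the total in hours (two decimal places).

Layer count = ceil(31.8 / 0.1) = 318.
Burn-in layers = 4 × (70.1 + 7.26), so 309.44 s.
Normal layers = 314 × (9.93 + 7.26) = 5397.66 s.
Total = 309.44 + 5397.66 = 5707.1 s = 1.59 hours.

1.59 hours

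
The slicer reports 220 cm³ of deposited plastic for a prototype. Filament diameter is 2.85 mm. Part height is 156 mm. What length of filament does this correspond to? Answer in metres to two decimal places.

Cross-section of 2.85 mm filament: π·(2.85/2)² = 6.3794 mm².
L = 220000 mm³ / 6.3794 mm² = 34486 mm, i.e. 34.49 m.

34.49 m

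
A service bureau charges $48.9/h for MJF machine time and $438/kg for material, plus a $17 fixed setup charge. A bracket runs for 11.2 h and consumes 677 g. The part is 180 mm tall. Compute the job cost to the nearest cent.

$861.21

Machine cost = 48.9 × 11.2 = $547.68.
Feedstock cost = 438 × 677/1000, so $296.526.
Adding setup: 547.68 + 296.526 + 17 → 861.206 ≈ $861.21.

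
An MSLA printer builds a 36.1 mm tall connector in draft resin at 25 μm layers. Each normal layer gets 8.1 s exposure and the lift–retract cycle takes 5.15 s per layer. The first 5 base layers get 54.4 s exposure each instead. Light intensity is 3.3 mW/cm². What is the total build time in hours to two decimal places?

Layer count = ceil(36.1 / 0.025) = 1444.
Burn-in layers = 5 × (54.4 + 5.15) = 297.75 s.
Regular layers = 1439 × (8.1 + 5.15), so 19066.75 s.
Sum: 297.75 + 19066.75 = 19364.5 s → 5.38 hours.

5.38 hours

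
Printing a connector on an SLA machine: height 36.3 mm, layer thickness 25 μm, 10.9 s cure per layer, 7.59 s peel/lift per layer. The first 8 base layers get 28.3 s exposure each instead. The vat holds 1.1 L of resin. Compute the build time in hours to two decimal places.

Layer count = ceil(36.3 / 0.025) = 1452.
Bottom layers = 8 × (28.3 + 7.59), so 287.12 s.
Regular layers = 1444 × (10.9 + 7.59) = 26699.56 s.
Sum: 287.12 + 26699.56 = 26986.68 s → 7.50 hours.

7.50 hours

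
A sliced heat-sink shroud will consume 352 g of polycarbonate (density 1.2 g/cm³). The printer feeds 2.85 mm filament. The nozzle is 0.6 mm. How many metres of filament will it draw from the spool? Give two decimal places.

Extruded volume: 352/1.2 = 293.3333 cm³ (293333.3 mm³).
A = π r² = π × 1.425² = 6.3794 mm².
Length = 293333.3 / 6.3794 = 45981.33 mm = 45.98 m.

45.98 m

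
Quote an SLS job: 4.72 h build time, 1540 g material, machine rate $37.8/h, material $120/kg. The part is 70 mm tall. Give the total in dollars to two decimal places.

Machine-time cost = 37.8 × 4.72, so $178.416.
Material charge = 120 × 1540/1000 = $184.80.
Total = 178.416 + 184.80 = 363.216 ≈ $363.22.

$363.22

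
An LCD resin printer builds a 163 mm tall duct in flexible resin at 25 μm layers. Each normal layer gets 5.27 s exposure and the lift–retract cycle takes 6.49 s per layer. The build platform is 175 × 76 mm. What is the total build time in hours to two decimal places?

Number of layers: 163 / 0.025 → 6520 (rounded up).
Cycle time: 5.27 + 6.49 → 11.76 s.
Build time: 6520 × 11.76 s = 76675.2 s, i.e. 21.30 hours.

21.30 hours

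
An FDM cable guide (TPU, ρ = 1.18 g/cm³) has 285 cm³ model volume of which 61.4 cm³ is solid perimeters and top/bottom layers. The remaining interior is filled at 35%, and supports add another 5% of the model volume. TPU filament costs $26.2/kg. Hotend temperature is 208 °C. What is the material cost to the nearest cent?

Volume inside the shell = 285 − 61.4, so 223.6 cm³.
Deposited infill = 0.35 × 223.6, so 78.26 cm³.
Support: 0.05 × 285 → 14.25 cm³.
Deposited volume = 61.4 + 78.26 + 14.25, so 153.91 cm³.
Mass = 153.91 × 1.18, so 181.6138 g.
Cost = 181.6138 g / 1000 × $26.2/kg = $4.76.

$4.76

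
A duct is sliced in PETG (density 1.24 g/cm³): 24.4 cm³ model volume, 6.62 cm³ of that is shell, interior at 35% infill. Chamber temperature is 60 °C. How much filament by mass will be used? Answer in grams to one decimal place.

Infill region = 24.4 − 6.62, so 17.78 cm³.
Deposited infill = 0.35 × 17.78 = 6.223 cm³.
Total printed volume: 6.62 + 6.223 → 12.843 cm³.
Mass = 12.843 × 1.24 = 15.92532 g.

15.9 g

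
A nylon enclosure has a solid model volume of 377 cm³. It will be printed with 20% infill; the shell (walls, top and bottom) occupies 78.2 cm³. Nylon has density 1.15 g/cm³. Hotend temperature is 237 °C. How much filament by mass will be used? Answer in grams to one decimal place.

158.7 g

Infill region = 377 − 78.2 = 298.8 cm³.
Infill volume = 0.20 × 298.8 = 59.76 cm³.
Total extruded = 78.2 + 59.76 = 137.96 cm³.
Mass = 137.96 × 1.15, so 158.654 g.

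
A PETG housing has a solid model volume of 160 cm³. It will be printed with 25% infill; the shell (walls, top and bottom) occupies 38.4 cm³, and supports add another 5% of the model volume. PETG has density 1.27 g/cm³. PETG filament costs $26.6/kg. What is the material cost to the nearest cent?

Interior volume = 160 − 38.4, so 121.6 cm³.
Infill deposited = 0.25 × 121.6, so 30.4 cm³.
Support = 0.05 × 160 = 8 cm³.
Deposited volume: 38.4 + 30.4 + 8 → 76.8 cm³.
Mass = 76.8 × 1.27, so 97.536 g.
Cost = 97.536 g / 1000 × $26.6/kg = $2.59.

$2.59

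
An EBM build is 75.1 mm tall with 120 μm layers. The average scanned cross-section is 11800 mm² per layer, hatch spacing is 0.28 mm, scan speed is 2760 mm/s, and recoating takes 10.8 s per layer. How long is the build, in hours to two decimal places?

Number of layers: 75.1 / 0.12 → 626 (rounded up).
Per-layer scan distance = 11800 / 0.28, so 42142.9 mm.
Per-layer scan time: 42142.9 / 2760 → 15.2692 s.
Per-layer time = 15.2692 + 10.8, so 26.0692 s.
626 layers × 26.0692 s/layer = 16319.3192 s, i.e. 4.53 hours.

4.53 hours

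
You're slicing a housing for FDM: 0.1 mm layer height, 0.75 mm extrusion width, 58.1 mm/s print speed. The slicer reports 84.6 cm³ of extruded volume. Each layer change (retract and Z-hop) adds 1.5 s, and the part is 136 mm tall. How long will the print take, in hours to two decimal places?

Bead cross-section: 0.1 × 0.75 → 0.075 mm².
Path length: 84600 mm³ / 0.075 mm² → 1128000 mm.
Time extruding = 1128000 / 58.1, so 19414.8 s.
Layers = ⌈136/0.1⌉ = 1360.
Non-print overhead: 1360 × 1.5 → 2040 s.
Altogether 19414.8 + 2040 = 21454.8 s, i.e. 5.96 hours.

5.96 hours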